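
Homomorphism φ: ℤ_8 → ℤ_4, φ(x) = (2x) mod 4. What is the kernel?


Kernel = preimage of identity
ker(φ) = {x ∈ ℤ_8 : 2x ≡ 0 (mod 4)}. Since 4 | 8, φ is well-defined. The kernel is the cyclic subgroup ⟨2⟩ of ℤ_8 (order 4), i.e. {0, 2, 4, 6}

ker(φ) = {0, 2, 4, 6}


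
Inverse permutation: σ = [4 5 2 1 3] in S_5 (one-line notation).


To find σ⁻¹, swap domain and range:
σ(1) = 4 → σ⁻¹(4) = 1
σ(2) = 5 → σ⁻¹(5) = 2
σ(3) = 2 → σ⁻¹(2) = 3
σ(4) = 1 → σ⁻¹(1) = 4
σ(5) = 3 → σ⁻¹(3) = 5

σ⁻¹ = [4 3 5 1 2]


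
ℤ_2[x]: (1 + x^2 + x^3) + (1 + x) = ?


Add coefficients mod 2:
x^0: 1 + 1 = 0 (mod 2)
x^1: 0 + 1 = 1 (mod 2)
x^2: 1 + 0 = 1 (mod 2)
x^3: 1 + 0 = 1 (mod 2)
Result: x + x^2 + x^3

f + g = x + x^2 + x^3


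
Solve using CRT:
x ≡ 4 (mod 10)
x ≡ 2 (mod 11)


m₁ = 10, m₂ = 11, gcd = 1, so CRT applies. M = m₁·m₂ = 110
Let M₁ = M/m₁ = 11, M₂ = M/m₂ = 10
Find y₁ ≡ M₁⁻¹ (mod m₁): 11⁻¹ ≡ 1 (mod 10)
Find y₂ ≡ M₂⁻¹ (mod m₂): 10⁻¹ ≡ 10 (mod 11)
x = a₁·M₁·y₁ + a₂·M₂·y₂ = 4·11·1 + 2·10·10 = 244
Reduce mod 110: x ≡ 24
Check: 24 mod 10 = 4 ✓, 24 mod 11 = 2 ✓

x ≡ 24 (mod 110)


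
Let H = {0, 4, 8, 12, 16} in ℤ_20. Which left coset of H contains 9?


9 + H = {9 + h (mod 20) : h ∈ H}
9+0=9, 9+4=13, 9+8=17, 9+12=1, 9+16=5
9 + H = {1, 5, 9, 13, 17} = 1 + H

9 + H = {1, 5, 9, 13, 17}


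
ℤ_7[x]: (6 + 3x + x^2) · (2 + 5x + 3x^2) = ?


Expand and collect like terms; reduce coefficients mod 7:
x^0: 6·2 = 12 ≡ 5 (mod 7)
x^1: 6·5 + 3·2 = 36 ≡ 1 (mod 7)
x^2: 6·3 + 3·5 + 1·2 = 35 ≡ 0 (mod 7)
x^3: 3·3 + 1·5 = 14 ≡ 0 (mod 7)
x^4: 1·3 = 3 ≡ 3 (mod 7)
Result: 5 + x + 3x^4

f · g = 5 + x + 3x^4


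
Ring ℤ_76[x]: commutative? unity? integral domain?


ℤ_76 has zero divisors (2·38 ≡ 0), and these lift to constant zero divisors in ℤ_76[x]; so not an integral domain
Commutative: Yes
Integral domain: No
Has unity: Yes

ℤ_76[x]: Commutative=Yes, Unity=Yes


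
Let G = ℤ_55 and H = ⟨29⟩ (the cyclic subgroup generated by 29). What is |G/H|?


|⟨29⟩| = n / gcd(29, 55) = 55 / 1 = 55
H is normal (ℤ_55 is abelian).
|G/H| = |G| / |H| = 55 / 55 = 1

|G/H| = 1


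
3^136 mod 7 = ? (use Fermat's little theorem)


Fermat's little theorem: if p is prime and gcd(a,p)=1, then a^(p-1) ≡ 1 (mod p)
p = 7 is prime, gcd(3,7) = 1
Reduce exponent: 136 mod 6 = 4
So 3^136 ≡ 3^4 (mod 7)
3^4 mod 7 = 4

3^136 ≡ 4 (mod 7)


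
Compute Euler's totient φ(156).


Factor n: 156 = 2^2 × 3 × 13
φ(n) = n · ∏(1 - 1/p) over distinct primes p | n
φ(156) = 156 · (1 - 1/2) · (1 - 1/3) · (1 - 1/13) = 48

φ(156) = 48


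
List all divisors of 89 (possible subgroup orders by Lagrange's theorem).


Lagrange's theorem: |H| divides |G|
|G| = 89
Divisors of 89: 1, 89

Possible subgroup orders: {1, 89}


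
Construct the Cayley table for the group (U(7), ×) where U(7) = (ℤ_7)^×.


Elements: {1, 2, 3, 4, 5, 6}
Operation: multiplication mod 7
Entry (a, b) = (a × b) mod 7

Cayley table:
  | 1 | 2 | 3 | 4 | 5 | 6
1 | 1 | 2 | 3 | 4 | 5 | 6
2 | 2 | 4 | 6 | 1 | 3 | 5
3 | 3 | 6 | 2 | 5 | 1 | 4
4 | 4 | 1 | 5 | 2 | 6 | 3
5 | 5 | 3 | 1 | 6 | 4 | 2
6 | 6 | 5 | 4 | 3 | 2 | 1


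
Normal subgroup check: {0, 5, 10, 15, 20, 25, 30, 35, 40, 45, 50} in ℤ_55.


H = {0, 5, 10, 15, 20, 25, 30, 35, 40, 45, 50} in ℤ_55
ℤ_55 is abelian; every subgroup of an abelian group is normal

Yes, normal subgroup


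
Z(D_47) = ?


Z(G) = {g ∈ G | gx = xg for all x ∈ G}
For odd n, Z(D_n) = {e}: no nontrivial rotation commutes with all reflections

Z(D_47) = {e}


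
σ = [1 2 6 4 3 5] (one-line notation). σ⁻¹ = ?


To find σ⁻¹, swap domain and range:
σ(1) = 1 → σ⁻¹(1) = 1
σ(2) = 2 → σ⁻¹(2) = 2
σ(3) = 6 → σ⁻¹(6) = 3
σ(4) = 4 → σ⁻¹(4) = 4
σ(5) = 3 → σ⁻¹(3) = 5
σ(6) = 5 → σ⁻¹(5) = 6

σ⁻¹ = [1 2 5 4 6 3]


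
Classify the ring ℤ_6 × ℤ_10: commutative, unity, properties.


Direct product ring; commutative with unity (1,1); but (1,0)·(0,1) = (0,0) gives zero divisors, so not an integral domain
Commutative: Yes
Integral domain: No
Has unity: Yes

ℤ_6 × ℤ_10: Commutative=Yes, Unity=Yes


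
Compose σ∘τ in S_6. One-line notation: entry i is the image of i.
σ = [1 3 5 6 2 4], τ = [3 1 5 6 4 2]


σ∘τ: apply τ first, then σ
1 →τ 3 →σ 5
2 →τ 1 →σ 1
3 →τ 5 →σ 2
4 →τ 6 →σ 4
5 →τ 4 →σ 6
6 →τ 2 →σ 3

σ∘τ = [5 1 2 4 6 3]


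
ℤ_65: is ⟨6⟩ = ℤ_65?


g generates ℤ_n iff gcd(g, n) = 1
gcd(6, 65) = 1
Since gcd = 1, 6 is a generator.

Yes, 6 generates ℤ_65


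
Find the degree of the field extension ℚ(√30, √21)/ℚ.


[ℚ(√30,√21):ℚ] = [ℚ(√30,√21):ℚ(√30)]·[ℚ(√30):ℚ] = 2·2 = 4

[ℚ(√30, √21)/ℚ] = 4


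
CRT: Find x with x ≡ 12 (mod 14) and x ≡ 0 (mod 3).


m₁ = 14, m₂ = 3, gcd = 1, so CRT applies. M = m₁·m₂ = 42
Let M₁ = M/m₁ = 3, M₂ = M/m₂ = 14
Find y₁ ≡ M₁⁻¹ (mod m₁): 3⁻¹ ≡ 5 (mod 14)
Find y₂ ≡ M₂⁻¹ (mod m₂): 14⁻¹ ≡ 2 (mod 3)
x = a₁·M₁·y₁ + a₂·M₂·y₂ = 12·3·5 + 0·14·2 = 180
Reduce mod 42: x ≡ 12
Check: 12 mod 14 = 12 ✓, 12 mod 3 = 0 ✓

x ≡ 12 (mod 42)


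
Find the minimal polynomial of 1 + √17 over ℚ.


Let α = 1 + √17. Then α - 1 = √17, so (α - 1)² = 17, giving α² - 2α - 16 = 0. Degree 2 and α ∉ ℚ, so this is the minimal polynomial.

Minimal polynomial: x² - 2x - 16


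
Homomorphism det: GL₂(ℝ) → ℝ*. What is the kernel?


Kernel = preimage of identity
ker(det) = {A | det(A) = 1} = SL₂(ℝ)

ker(det) = SL₂(ℝ)


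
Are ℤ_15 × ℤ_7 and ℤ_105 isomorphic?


Comparing ℤ_15 × ℤ_7 and ℤ_105:
gcd(15,7) = 1, so ℤ_15 × ℤ_7 ≅ ℤ_105 (CRT)

Yes, ℤ_15 × ℤ_7 ≅ ℤ_105


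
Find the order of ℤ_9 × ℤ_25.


|A × B| = |A| · |B|
|ℤ_9 × ℤ_25| = 9 × 25 = 225

|ℤ_9 × ℤ_25| = 225


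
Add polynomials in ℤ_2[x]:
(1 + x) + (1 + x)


Add coefficients mod 2:
x^0: 1 + 1 = 0 (mod 2)
x^1: 1 + 1 = 0 (mod 2)
Result: 0

f + g = 0


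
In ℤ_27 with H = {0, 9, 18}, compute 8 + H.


8 + H = {8 + h (mod 27) : h ∈ H}
8+0=8, 8+9=17, 8+18=26

8 + H = {8, 17, 26}


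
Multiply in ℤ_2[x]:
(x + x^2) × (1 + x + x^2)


Expand and collect like terms; reduce coefficients mod 2:
x^0: 0·1 = 0 ≡ 0 (mod 2)
x^1: 0·1 + 1·1 = 1 ≡ 1 (mod 2)
x^2: 0·1 + 1·1 + 1·1 = 2 ≡ 0 (mod 2)
x^3: 1·1 + 1·1 = 2 ≡ 0 (mod 2)
x^4: 1·1 = 1 ≡ 1 (mod 2)
Result: x + x^4

f · g = x + x^4


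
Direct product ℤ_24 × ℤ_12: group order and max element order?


|ℤ_24 × ℤ_12| = 24 × 12 = 288
Max element order = lcm(24,12) = 24
Cyclic? No (gcd=12)

|ℤ_24×ℤ_12| = 288, max element order = 24


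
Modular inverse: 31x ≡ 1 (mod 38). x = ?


Use the extended Euclidean algorithm to write 1 = 31·s + 38·t; then s mod 38 is the inverse.
Euclidean algorithm:
  31 = 0·38 + 31
  38 = 1·31 + 7
  31 = 4·7 + 3
  7 = 2·3 + 1
  3 = 3·1 + 0
gcd(31,38) = 1
Back-substitution gives: 31·(-11) + 38·(9) = 1
So 31⁻¹ ≡ -11 ≡ 27 (mod 38)
Check: 31 × 27 = 837 ≡ 1 (mod 38) ✓

31⁻¹ ≡ 27 (mod 38)


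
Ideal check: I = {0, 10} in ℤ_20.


Check ideal conditions for I = {0, 10} in ℤ_20:
(1) I is an additive subgroup? Yes
(2) For r ∈ ℤ_20 and a ∈ I: r·a ∈ I? Yes

Yes, I is an ideal of ℤ_20


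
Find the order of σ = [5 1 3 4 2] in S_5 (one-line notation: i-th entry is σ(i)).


Cycle decomposition: (1 5 2)
Cycle lengths: 3
Order = lcm(3) = 3

ord(σ) = 3


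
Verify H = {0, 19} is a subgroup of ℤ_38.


Subgroup test for H = {0, 19} in (ℤ_38, +):
(1) 0 ∈ H? Yes
(2) Closure: for all a,b ∈ H, (a+b) mod 38 ∈ H? Yes
(3) Inverses: for all a ∈ H, -a mod 38 ∈ H? Yes

Yes, H is a subgroup of ℤ_38


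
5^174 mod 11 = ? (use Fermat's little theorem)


Fermat's little theorem: if p is prime and gcd(a,p)=1, then a^(p-1) ≡ 1 (mod p)
p = 11 is prime, gcd(5,11) = 1
Reduce exponent: 174 mod 10 = 4
So 5^174 ≡ 5^4 (mod 11)
5^4 mod 11 = 9

5^174 ≡ 9 (mod 11)


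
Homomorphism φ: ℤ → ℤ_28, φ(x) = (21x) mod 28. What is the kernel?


Kernel = preimage of identity
ker(φ) = {x ∈ ℤ : 21x ≡ 0 (mod 28)}. gcd(21,28) = 7, so 21x ≡ 0 (mod 28) ⟺ x ≡ 0 (mod 28/7 = 4). Hence ker(φ) = 4ℤ

ker(φ) = 4ℤ


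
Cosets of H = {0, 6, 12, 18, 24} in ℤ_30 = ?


H = {0, 6, 12, 18, 24}, |H| = 5
Number of cosets = |G|/|H| = 30/5 = 6
0 + H = {0, 6, 12, 18, 24}
1 + H = {1, 7, 13, 19, 25}
2 + H = {2, 8, 14, 20, 26}
3 + H = {3, 9, 15, 21, 27}
4 + H = {4, 10, 16, 22, 28}
5 + H = {5, 11, 17, 23, 29}

Cosets: 0+H={0,6,12,18,24}; 1+H={1,7,13,19,25}; 2+H={2,8,14,20,26}; 3+H={3,9,15,21,27}; 4+H={4,10,16,22,28}; 5+H={5,11,17,23,29}


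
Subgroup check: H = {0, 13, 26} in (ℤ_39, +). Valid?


Subgroup test for H = {0, 13, 26} in (ℤ_39, +):
(1) 0 ∈ H? Yes
(2) Closure: for all a,b ∈ H, (a+b) mod 39 ∈ H? Yes
(3) Inverses: for all a ∈ H, -a mod 39 ∈ H? Yes

Yes, H is a subgroup of ℤ_39


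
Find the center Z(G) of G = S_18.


Z(G) = {g ∈ G | gx = xg for all x ∈ G}
S_n is non-abelian for n ≥ 3; Z(S_18) is trivial

Z(S_18) = {e}


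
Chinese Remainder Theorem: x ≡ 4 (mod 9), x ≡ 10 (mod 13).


m₁ = 9, m₂ = 13, gcd = 1, so CRT applies. M = m₁·m₂ = 117
Let M₁ = M/m₁ = 13, M₂ = M/m₂ = 9
Find y₁ ≡ M₁⁻¹ (mod m₁): 13⁻¹ ≡ 7 (mod 9)
Find y₂ ≡ M₂⁻¹ (mod m₂): 9⁻¹ ≡ 3 (mod 13)
x = a₁·M₁·y₁ + a₂·M₂·y₂ = 4·13·7 + 10·9·3 = 634
Reduce mod 117: x ≡ 49
Check: 49 mod 9 = 4 ✓, 49 mod 13 = 10 ✓

x ≡ 49 (mod 117)


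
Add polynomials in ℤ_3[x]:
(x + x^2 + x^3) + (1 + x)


Add coefficients mod 3:
x^0: 0 + 1 = 1 (mod 3)
x^1: 1 + 1 = 2 (mod 3)
x^2: 1 + 0 = 1 (mod 3)
x^3: 1 + 0 = 1 (mod 3)
Result: 1 + 2x + x^2 + x^3

f + g = 1 + 2x + x^2 + x^3


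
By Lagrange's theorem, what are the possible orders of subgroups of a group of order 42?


Lagrange's theorem: |H| divides |G|
|G| = 42
Divisors of 42: 1, 2, 3, 6, 7, 14, 21, 42

Possible subgroup orders: {1, 2, 3, 6, 7, 14, 21, 42}


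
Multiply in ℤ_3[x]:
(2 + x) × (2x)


Expand and collect like terms; reduce coefficients mod 3:
x^0: 2·0 = 0 ≡ 0 (mod 3)
x^1: 2·2 + 1·0 = 4 ≡ 1 (mod 3)
x^2: 1·2 = 2 ≡ 2 (mod 3)
Result: x + 2x^2

f · g = x + 2x^2


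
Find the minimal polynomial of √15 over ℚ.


√15 satisfies x² - 15 = 0, irreducible over ℚ since 15 is squarefree

Minimal polynomial: x² - 15


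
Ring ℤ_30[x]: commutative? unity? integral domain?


ℤ_30 has zero divisors (2·15 ≡ 0), and these lift to constant zero divisors in ℤ_30[x]; so not an integral domain
Commutative: Yes
Integral domain: No
Has unity: Yes

ℤ_30[x]: Commutative=Yes, Unity=Yes


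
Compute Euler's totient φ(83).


Factor n: 83 = 83
φ(n) = n · ∏(1 - 1/p) over distinct primes p | n
φ(83) = 83 · (1 - 1/83) = 82

φ(83) = 82


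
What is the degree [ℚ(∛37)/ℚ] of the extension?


∛37 has minimal polynomial x³ - 37 (irreducible over ℚ since 37 is not a perfect cube)

[ℚ(∛37)/ℚ] = 3


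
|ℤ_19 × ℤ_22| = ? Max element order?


|ℤ_19 × ℤ_22| = 19 × 22 = 418
Max element order = lcm(19,22) = 418
Cyclic? Yes (gcd=1)

|ℤ_19×ℤ_22| = 418, max element order = 418


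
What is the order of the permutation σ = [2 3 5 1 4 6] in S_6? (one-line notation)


Cycle decomposition: (1 2 3 5 4)
Cycle lengths: 5
Order = lcm(5) = 5

ord(σ) = 5


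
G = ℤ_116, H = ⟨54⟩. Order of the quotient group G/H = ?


|⟨54⟩| = n / gcd(54, 116) = 116 / 2 = 58
H is normal (ℤ_116 is abelian).
|G/H| = |G| / |H| = 116 / 58 = 2

|G/H| = 2


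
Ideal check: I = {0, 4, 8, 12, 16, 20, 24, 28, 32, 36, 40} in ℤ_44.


Check ideal conditions for I = {0, 4, 8, 12, 16, 20, 24, 28, 32, 36, 40} in ℤ_44:
(1) I is an additive subgroup? Yes
(2) For r ∈ ℤ_44 and a ∈ I: r·a ∈ I? Yes

Yes, I is an ideal of ℤ_44


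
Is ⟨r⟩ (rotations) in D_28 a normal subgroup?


H = ⟨r⟩ (rotations) in D_28
The rotation subgroup ⟨r⟩ has index 2 in D_28, so it is normal

Yes, normal subgroup


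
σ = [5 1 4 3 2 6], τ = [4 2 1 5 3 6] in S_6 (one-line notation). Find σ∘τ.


σ∘τ: apply τ first, then σ
1 →τ 4 →σ 3
2 →τ 2 →σ 1
3 →τ 1 →σ 5
4 →τ 5 →σ 2
5 →τ 3 →σ 4
6 →τ 6 →σ 6

σ∘τ = [3 1 5 2 4 6]


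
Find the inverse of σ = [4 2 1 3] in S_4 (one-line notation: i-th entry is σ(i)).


To find σ⁻¹, swap domain and range:
σ(1) = 4 → σ⁻¹(4) = 1
σ(2) = 2 → σ⁻¹(2) = 2
σ(3) = 1 → σ⁻¹(1) = 3
σ(4) = 3 → σ⁻¹(3) = 4

σ⁻¹ = [3 2 4 1]


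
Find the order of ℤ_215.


ℤ_n has n elements.

|ℤ_215| = 215


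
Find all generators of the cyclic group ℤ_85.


g generates ℤ_n iff gcd(g,n) = 1
Prime factors of 85: 5, 17
Generators are g ∈ {1,...,84} not divisible by any of these primes.
Generators: {1, 2, 3, 4, 6, 7, 8, 9, 11, 12, 13, 14, 16, 18, 19, 21, 22, 23, 24, 26, 27, 28, 29, 31, 32, 33, 36, 37, 38, 39, 41, 42, 43, 44, 46, 47, 48, 49, 52, 53, 54, 56, 57, 58, 59, 61, 62, 63, 64, 66, 67, 69, 71, 72, 73, 74, 76, 77, 78, 79, 81, 82, 83, 84}
Number of generators = φ(85) = 64

Generators of ℤ_85 = {1, 2, 3, 4, 6, 7, 8, 9, 11, 12, 13, 14, 16, 18, 19, 21, 22, 23, 24, 26, 27, 28, 29, 31, 32, 33, 36, 37, 38, 39, 41, 42, 43, 44, 46, 47, 48, 49, 52, 53, 54, 56, 57, 58, 59, 61, 62, 63, 64, 66, 67, 69, 71, 72, 73, 74, 76, 77, 78, 79, 81, 82, 83, 84}


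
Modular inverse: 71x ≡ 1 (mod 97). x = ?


Use the extended Euclidean algorithm to write 1 = 71·s + 97·t; then s mod 97 is the inverse.
Euclidean algorithm:
  71 = 0·97 + 71
  97 = 1·71 + 26
  71 = 2·26 + 19
  26 = 1·19 + 7
  19 = 2·7 + 5
  7 = 1·5 + 2
  5 = 2·2 + 1
  2 = 2·1 + 0
gcd(71,97) = 1
Back-substitution gives: 71·(41) + 97·(-30) = 1
So 71⁻¹ ≡ 41 ≡ 41 (mod 97)
Check: 71 × 41 = 2911 ≡ 1 (mod 97) ✓

71⁻¹ ≡ 41 (mod 97)


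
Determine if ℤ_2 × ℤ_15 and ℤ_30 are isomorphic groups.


Comparing ℤ_2 × ℤ_15 and ℤ_30:
gcd(2,15) = 1, so ℤ_2 × ℤ_15 ≅ ℤ_30 (CRT)

Yes, ℤ_2 × ℤ_15 ≅ ℤ_30


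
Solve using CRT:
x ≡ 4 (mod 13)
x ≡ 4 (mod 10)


m₁ = 13, m₂ = 10, gcd = 1, so CRT applies. M = m₁·m₂ = 130
Let M₁ = M/m₁ = 10, M₂ = M/m₂ = 13
Find y₁ ≡ M₁⁻¹ (mod m₁): 10⁻¹ ≡ 4 (mod 13)
Find y₂ ≡ M₂⁻¹ (mod m₂): 13⁻¹ ≡ 7 (mod 10)
x = a₁·M₁·y₁ + a₂·M₂·y₂ = 4·10·4 + 4·13·7 = 524
Reduce mod 130: x ≡ 4
Check: 4 mod 13 = 4 ✓, 4 mod 10 = 4 ✓

x ≡ 4 (mod 130)


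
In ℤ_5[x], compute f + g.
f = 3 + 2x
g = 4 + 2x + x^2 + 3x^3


Add coefficients mod 5:
x^0: 3 + 4 = 2 (mod 5)
x^1: 2 + 2 = 4 (mod 5)
x^2: 0 + 1 = 1 (mod 5)
x^3: 0 + 3 = 3 (mod 5)
Result: 2 + 4x + x^2 + 3x^3

f + g = 2 + 4x + x^2 + 3x^3


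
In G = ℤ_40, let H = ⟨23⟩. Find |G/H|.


|⟨23⟩| = n / gcd(23, 40) = 40 / 1 = 40
H is normal (ℤ_40 is abelian).
|G/H| = |G| / |H| = 40 / 40 = 1

|G/H| = 1


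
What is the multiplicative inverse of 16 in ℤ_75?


Use the extended Euclidean algorithm to write 1 = 16·s + 75·t; then s mod 75 is the inverse.
Euclidean algorithm:
  16 = 0·75 + 16
  75 = 4·16 + 11
  16 = 1·11 + 5
  11 = 2·5 + 1
  5 = 5·1 + 0
gcd(16,75) = 1
Back-substitution gives: 16·(-14) + 75·(3) = 1
So 16⁻¹ ≡ -14 ≡ 61 (mod 75)
Check: 16 × 61 = 976 ≡ 1 (mod 75) ✓

16⁻¹ ≡ 61 (mod 75)


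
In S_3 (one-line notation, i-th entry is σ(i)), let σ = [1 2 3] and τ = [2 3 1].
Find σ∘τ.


σ∘τ: apply τ first, then σ
1 →τ 2 →σ 2
2 →τ 3 →σ 3
3 →τ 1 →σ 1

σ∘τ = [2 3 1]


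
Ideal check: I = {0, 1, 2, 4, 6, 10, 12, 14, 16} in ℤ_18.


Check ideal conditions for I = {0, 1, 2, 4, 6, 10, 12, 14, 16} in ℤ_18:
(1) I is an additive subgroup? No
(2) For r ∈ ℤ_18 and a ∈ I: r·a ∈ I? No  [counterexample: r=2, a=4, r·a mod 18 = 8 ∉ I]

No, I is not an ideal of ℤ_18


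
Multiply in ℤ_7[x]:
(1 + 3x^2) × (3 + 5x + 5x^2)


Expand and collect like terms; reduce coefficients mod 7:
x^0: 1·3 = 3 ≡ 3 (mod 7)
x^1: 1·5 + 0·3 = 5 ≡ 5 (mod 7)
x^2: 1·5 + 0·5 + 3·3 = 14 ≡ 0 (mod 7)
x^3: 0·5 + 3·5 = 15 ≡ 1 (mod 7)
x^4: 3·5 = 15 ≡ 1 (mod 7)
Result: 3 + 5x + x^3 + x^4

f · g = 3 + 5x + x^3 + x^4


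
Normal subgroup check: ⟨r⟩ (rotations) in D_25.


H = ⟨r⟩ (rotations) in D_25
The rotation subgroup ⟨r⟩ has index 2 in D_25, so it is normal

Yes, normal subgroup


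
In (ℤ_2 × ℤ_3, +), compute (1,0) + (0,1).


Operation: componentwise addition mod (2, 3)
(1,0) + (0,1) = ((a₁+b₁) mod 2, (a₂+b₂) mod 3) with a = (1,0), b = (0,1)

(1,0) + (0,1) = (1,1)


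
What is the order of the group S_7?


|S_n| = n! (number of permutations of n symbols)
|S_7| = 7! = 5040

|S_7| = 5040


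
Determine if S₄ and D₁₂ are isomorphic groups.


Comparing S₄ and D₁₂:
S₄ has trivial center; D₁₂ has center {e, r⁶}

No, S₄ ≇ D₁₂


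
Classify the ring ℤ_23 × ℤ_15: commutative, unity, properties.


Direct product ring; commutative with unity (1,1); but (1,0)·(0,1) = (0,0) gives zero divisors, so not an integral domain
Commutative: Yes
Integral domain: No
Has unity: Yes

ℤ_23 × ℤ_15: Commutative=Yes, Unity=Yes


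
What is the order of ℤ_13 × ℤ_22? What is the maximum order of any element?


|ℤ_13 × ℤ_22| = 13 × 22 = 286
Max element order = lcm(13,22) = 286
Cyclic? Yes (gcd=1)

|ℤ_13×ℤ_22| = 286, max element order = 286


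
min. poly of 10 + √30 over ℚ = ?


Let α = 10 + √30. Then α - 10 = √30, so (α - 10)² = 30, giving α² - 20α + 70 = 0. Degree 2 and α ∉ ℚ, so this is the minimal polynomial.

Minimal polynomial: x² - 20x + 70


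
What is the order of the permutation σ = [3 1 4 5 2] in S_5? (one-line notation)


Cycle decomposition: (1 3 4 5 2)
Cycle lengths: 5
Order = lcm(5) = 5

ord(σ) = 5


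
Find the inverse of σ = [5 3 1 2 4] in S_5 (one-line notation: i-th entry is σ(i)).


To find σ⁻¹, swap domain and range:
σ(1) = 5 → σ⁻¹(5) = 1
σ(2) = 3 → σ⁻¹(3) = 2
σ(3) = 1 → σ⁻¹(1) = 3
σ(4) = 2 → σ⁻¹(2) = 4
σ(5) = 4 → σ⁻¹(4) = 5

σ⁻¹ = [3 4 2 5 1]


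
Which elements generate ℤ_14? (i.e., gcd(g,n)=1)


g generates ℤ_n iff gcd(g,n) = 1
Checking each g ∈ {1,...,13}:
gcd(1,14) = 1
gcd(2,14) = 2
gcd(3,14) = 1
gcd(4,14) = 2
gcd(5,14) = 1
gcd(6,14) = 2
gcd(7,14) = 7
gcd(8,14) = 2
gcd(9,14) = 1
gcd(10,14) = 2
gcd(11,14) = 1
gcd(12,14) = 2
gcd(13,14) = 1
Generators: {1, 3, 5, 9, 11, 13}
Number of generators = φ(14) = 6

Generators of ℤ_14 = {1, 3, 5, 9, 11, 13}


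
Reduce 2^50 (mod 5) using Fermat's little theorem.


Fermat's little theorem: if p is prime and gcd(a,p)=1, then a^(p-1) ≡ 1 (mod p)
p = 5 is prime, gcd(2,5) = 1
Reduce exponent: 50 mod 4 = 2
So 2^50 ≡ 2^2 (mod 5)
2^2 mod 5 = 4

2^50 ≡ 4 (mod 5)


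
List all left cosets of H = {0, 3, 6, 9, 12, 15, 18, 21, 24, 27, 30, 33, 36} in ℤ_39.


H = {0, 3, 6, 9, 12, 15, 18, 21, 24, 27, 30, 33, 36}, |H| = 13
Number of cosets = |G|/|H| = 39/13 = 3
0 + H = {0, 3, 6, 9, 12, 15, 18, 21, 24, 27, 30, 33, 36}
1 + H = {1, 4, 7, 10, 13, 16, 19, 22, 25, 28, 31, 34, 37}
2 + H = {2, 5, 8, 11, 14, 17, 20, 23, 26, 29, 32, 35, 38}

Cosets: 0+H={0,3,6,9,12,15,18,21,24,27,30,33,36}; 1+H={1,4,7,10,13,16,19,22,25,28,31,34,37}; 2+H={2,5,8,11,14,17,20,23,26,29,32,35,38}


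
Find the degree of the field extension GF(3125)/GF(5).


GF(3125) = GF(5^5), so the extension degree is 5

[GF(3125)/GF(5)] = 5


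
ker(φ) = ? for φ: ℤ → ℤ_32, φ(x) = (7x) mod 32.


Kernel = preimage of identity
ker(φ) = {x ∈ ℤ : 7x ≡ 0 (mod 32)}. gcd(7,32) = 1, so 7x ≡ 0 (mod 32) ⟺ x ≡ 0 (mod 32/1 = 32). Hence ker(φ) = 32ℤ

ker(φ) = 32ℤ


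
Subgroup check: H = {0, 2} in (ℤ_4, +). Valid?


Subgroup test for H = {0, 2} in (ℤ_4, +):
(1) 0 ∈ H? Yes
(2) Closure: for all a,b ∈ H, (a+b) mod 4 ∈ H? Yes
(3) Inverses: for all a ∈ H, -a mod 4 ∈ H? Yes

Yes, H is a subgroup of ℤ_4


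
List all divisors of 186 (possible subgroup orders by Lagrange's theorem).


Lagrange's theorem: |H| divides |G|
|G| = 186
Divisors of 186: 1, 2, 3, 6, 31, 62, 93, 186

Possible subgroup orders: {1, 2, 3, 6, 31, 62, 93, 186}


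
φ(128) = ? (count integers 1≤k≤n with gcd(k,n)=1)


Factor n: 128 = 2^7
φ(n) = n · ∏(1 - 1/p) over distinct primes p | n
φ(128) = 128 · (1 - 1/2) = 64

φ(128) = 64


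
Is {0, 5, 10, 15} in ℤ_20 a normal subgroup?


H = {0, 5, 10, 15} in ℤ_20
ℤ_20 is abelian; every subgroup of an abelian group is normal

Yes, normal subgroup


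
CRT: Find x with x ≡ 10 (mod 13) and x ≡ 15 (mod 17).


m₁ = 13, m₂ = 17, gcd = 1, so CRT applies. M = m₁·m₂ = 221
Let M₁ = M/m₁ = 17, M₂ = M/m₂ = 13
Find y₁ ≡ M₁⁻¹ (mod m₁): 17⁻¹ ≡ 10 (mod 13)
Find y₂ ≡ M₂⁻¹ (mod m₂): 13⁻¹ ≡ 4 (mod 17)
x = a₁·M₁·y₁ + a₂·M₂·y₂ = 10·17·10 + 15·13·4 = 2480
Reduce mod 221: x ≡ 49
Check: 49 mod 13 = 10 ✓, 49 mod 17 = 15 ✓

x ≡ 49 (mod 221)


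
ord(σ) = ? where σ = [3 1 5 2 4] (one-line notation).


Cycle decomposition: (1 3 5 4 2)
Cycle lengths: 5
Order = lcm(5) = 5

ord(σ) = 5


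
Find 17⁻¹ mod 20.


Use the extended Euclidean algorithm to write 1 = 17·s + 20·t; then s mod 20 is the inverse.
Euclidean algorithm:
  17 = 0·20 + 17
  20 = 1·17 + 3
  17 = 5·3 + 2
  3 = 1·2 + 1
  2 = 2·1 + 0
gcd(17,20) = 1
Back-substitution gives: 17·(-7) + 20·(6) = 1
So 17⁻¹ ≡ -7 ≡ 13 (mod 20)
Check: 17 × 13 = 221 ≡ 1 (mod 20) ✓

17⁻¹ ≡ 13 (mod 20)


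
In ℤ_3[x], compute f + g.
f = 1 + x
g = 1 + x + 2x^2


Add coefficients mod 3:
x^0: 1 + 1 = 2 (mod 3)
x^1: 1 + 1 = 2 (mod 3)
x^2: 0 + 2 = 2 (mod 3)
Result: 2 + 2x + 2x^2

f + g = 2 + 2x + 2x^2


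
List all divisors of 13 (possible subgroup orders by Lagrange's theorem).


Lagrange's theorem: |H| divides |G|
|G| = 13
Divisors of 13: 1, 13

Possible subgroup orders: {1, 13}


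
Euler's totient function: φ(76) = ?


Factor n: 76 = 2^2 × 19
φ(n) = n · ∏(1 - 1/p) over distinct primes p | n
φ(76) = 76 · (1 - 1/2) · (1 - 1/19) = 36

φ(76) = 36


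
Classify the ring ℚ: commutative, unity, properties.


ℚ is a field: commutative, has unity, every nonzero element is a unit (hence an integral domain)
Commutative: Yes
Integral domain: Yes
Has unity: Yes

ℚ: Commutative=Yes, Unity=Yes


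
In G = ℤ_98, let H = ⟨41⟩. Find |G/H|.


|⟨41⟩| = n / gcd(41, 98) = 98 / 1 = 98
H is normal (ℤ_98 is abelian).
|G/H| = |G| / |H| = 98 / 98 = 1

|G/H| = 1


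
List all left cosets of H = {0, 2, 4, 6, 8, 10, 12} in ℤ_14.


H = {0, 2, 4, 6, 8, 10, 12}, |H| = 7
Number of cosets = |G|/|H| = 14/7 = 2
0 + H = {0, 2, 4, 6, 8, 10, 12}
1 + H = {1, 3, 5, 7, 9, 11, 13}

Cosets: 0+H={0,2,4,6,8,10,12}; 1+H={1,3,5,7,9,11,13}


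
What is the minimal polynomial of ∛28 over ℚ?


∛28 satisfies x³ - 28 = 0, irreducible over ℚ (no rational root; 28 is not a perfect cube)

Minimal polynomial: x³ - 28


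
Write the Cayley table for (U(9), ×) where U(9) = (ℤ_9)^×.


Elements: {1, 2, 4, 5, 7, 8}
Operation: multiplication mod 9
Entry (a, b) = (a × b) mod 9

Cayley table:
  | 1 | 2 | 4 | 5 | 7 | 8
1 | 1 | 2 | 4 | 5 | 7 | 8
2 | 2 | 4 | 8 | 1 | 5 | 7
4 | 4 | 8 | 7 | 2 | 1 | 5
5 | 5 | 1 | 2 | 7 | 8 | 4
7 | 7 | 5 | 1 | 8 | 4 | 2
8 | 8 | 7 | 5 | 4 | 2 | 1


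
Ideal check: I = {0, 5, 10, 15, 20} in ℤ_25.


Check ideal conditions for I = {0, 5, 10, 15, 20} in ℤ_25:
(1) I is an additive subgroup? Yes
(2) For r ∈ ℤ_25 and a ∈ I: r·a ∈ I? Yes

Yes, I is an ideal of ℤ_25


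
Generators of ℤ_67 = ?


g generates ℤ_n iff gcd(g,n) = 1
Prime factors of 67: 67
Generators are g ∈ {1,...,66} not divisible by any of these primes.
Generators: {1, 2, 3, 4, 5, 6, 7, 8, 9, 10, 11, 12, 13, 14, 15, 16, 17, 18, 19, 20, 21, 22, 23, 24, 25, 26, 27, 28, 29, 30, 31, 32, 33, 34, 35, 36, 37, 38, 39, 40, 41, 42, 43, 44, 45, 46, 47, 48, 49, 50, 51, 52, 53, 54, 55, 56, 57, 58, 59, 60, 61, 62, 63, 64, 65, 66}
Number of generators = φ(67) = 66

Generators of ℤ_67 = {1, 2, 3, 4, 5, 6, 7, 8, 9, 10, 11, 12, 13, 14, 15, 16, 17, 18, 19, 20, 21, 22, 23, 24, 25, 26, 27, 28, 29, 30, 31, 32, 33, 34, 35, 36, 37, 38, 39, 40, 41, 42, 43, 44, 45, 46, 47, 48, 49, 50, 51, 52, 53, 54, 55, 56, 57, 58, 59, 60, 61, 62, 63, 64, 65, 66}


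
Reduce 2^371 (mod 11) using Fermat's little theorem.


Fermat's little theorem: if p is prime and gcd(a,p)=1, then a^(p-1) ≡ 1 (mod p)
p = 11 is prime, gcd(2,11) = 1
Reduce exponent: 371 mod 10 = 1
So 2^371 ≡ 2^1 (mod 11)
2^1 mod 11 = 2

2^371 ≡ 2 (mod 11)


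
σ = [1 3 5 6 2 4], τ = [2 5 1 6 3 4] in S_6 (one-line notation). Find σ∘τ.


σ∘τ: apply τ first, then σ
1 →τ 2 →σ 3
2 →τ 5 →σ 2
3 →τ 1 →σ 1
4 →τ 6 →σ 4
5 →τ 3 →σ 5
6 →τ 4 →σ 6

σ∘τ = [3 2 1 4 5 6]


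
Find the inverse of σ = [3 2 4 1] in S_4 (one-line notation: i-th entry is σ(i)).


To find σ⁻¹, swap domain and range:
σ(1) = 3 → σ⁻¹(3) = 1
σ(2) = 2 → σ⁻¹(2) = 2
σ(3) = 4 → σ⁻¹(4) = 3
σ(4) = 1 → σ⁻¹(1) = 4

σ⁻¹ = [4 2 1 3]


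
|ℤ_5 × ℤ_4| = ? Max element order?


|ℤ_5 × ℤ_4| = 5 × 4 = 20
Max element order = lcm(5,4) = 20
Cyclic? Yes (gcd=1)

|ℤ_5×ℤ_4| = 20, max element order = 20


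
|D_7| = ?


|D_n| = 2n (n rotations and n reflections)
|D_7| = 2×7 = 14

|D_7| = 14


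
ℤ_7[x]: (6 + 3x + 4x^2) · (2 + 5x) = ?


Expand and collect like terms; reduce coefficients mod 7:
x^0: 6·2 = 12 ≡ 5 (mod 7)
x^1: 6·5 + 3·2 = 36 ≡ 1 (mod 7)
x^2: 3·5 + 4·2 = 23 ≡ 2 (mod 7)
x^3: 4·5 = 20 ≡ 6 (mod 7)
Result: 5 + x + 2x^2 + 6x^3

f · g = 5 + x + 2x^2 + 6x^3


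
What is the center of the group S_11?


Z(G) = {g ∈ G | gx = xg for all x ∈ G}
S_n is non-abelian for n ≥ 3; Z(S_11) is trivial

Z(S_11) = {e}


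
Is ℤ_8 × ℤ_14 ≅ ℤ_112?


Comparing ℤ_8 × ℤ_14 and ℤ_112:
gcd(8,14) = 2 ≠ 1. Max element order in ℤ_8×ℤ_14 is lcm(8,14) = 56 < 112, so it has no element of order 112

No, ℤ_8 × ℤ_14 ≇ ℤ_112


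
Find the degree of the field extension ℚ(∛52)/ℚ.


∛52 has minimal polynomial x³ - 52 (irreducible over ℚ since 52 is not a perfect cube)

[ℚ(∛52)/ℚ] = 3


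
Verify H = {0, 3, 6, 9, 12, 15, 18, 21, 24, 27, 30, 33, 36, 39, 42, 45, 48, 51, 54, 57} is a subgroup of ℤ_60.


Subgroup test for H = {0, 3, 6, 9, 12, 15, 18, 21, 24, 27, 30, 33, 36, 39, 42, 45, 48, 51, 54, 57} in (ℤ_60, +):
(1) 0 ∈ H? Yes
(2) Closure: for all a,b ∈ H, (a+b) mod 60 ∈ H? Yes
(3) Inverses: for all a ∈ H, -a mod 60 ∈ H? Yes

Yes, H is a subgroup of ℤ_60


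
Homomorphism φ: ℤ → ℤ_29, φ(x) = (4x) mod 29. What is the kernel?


Kernel = preimage of identity
ker(φ) = {x ∈ ℤ : 4x ≡ 0 (mod 29)}. gcd(4,29) = 1, so 4x ≡ 0 (mod 29) ⟺ x ≡ 0 (mod 29/1 = 29). Hence ker(φ) = 29ℤ

ker(φ) = 29ℤ


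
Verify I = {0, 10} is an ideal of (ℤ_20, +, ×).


Check ideal conditions for I = {0, 10} in ℤ_20:
(1) I is an additive subgroup? Yes
(2) For r ∈ ℤ_20 and a ∈ I: r·a ∈ I? Yes

Yes, I is an ideal of ℤ_20


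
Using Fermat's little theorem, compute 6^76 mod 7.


Fermat's little theorem: if p is prime and gcd(a,p)=1, then a^(p-1) ≡ 1 (mod p)
p = 7 is prime, gcd(6,7) = 1
Reduce exponent: 76 mod 6 = 4
So 6^76 ≡ 6^4 (mod 7)
6^4 mod 7 = 1

6^76 ≡ 1 (mod 7)


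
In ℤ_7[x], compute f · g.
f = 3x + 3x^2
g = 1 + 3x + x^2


Expand and collect like terms; reduce coefficients mod 7:
x^0: 0·1 = 0 ≡ 0 (mod 7)
x^1: 0·3 + 3·1 = 3 ≡ 3 (mod 7)
x^2: 0·1 + 3·3 + 3·1 = 12 ≡ 5 (mod 7)
x^3: 3·1 + 3·3 = 12 ≡ 5 (mod 7)
x^4: 3·1 = 3 ≡ 3 (mod 7)
Result: 3x + 5x^2 + 5x^3 + 3x^4

f · g = 3x + 5x^2 + 5x^3 + 3x^4


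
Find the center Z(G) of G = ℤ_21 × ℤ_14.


Z(G) = {g ∈ G | gx = xg for all x ∈ G}
Direct product of abelian groups is abelian, so Z(G) = G

Z(ℤ_21 × ℤ_14) = ℤ_21 × ℤ_14


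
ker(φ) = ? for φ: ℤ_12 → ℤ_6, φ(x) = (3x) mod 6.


Kernel = preimage of identity
ker(φ) = {x ∈ ℤ_12 : 3x ≡ 0 (mod 6)}. Since 6 | 12, φ is well-defined. The kernel is the cyclic subgroup ⟨2⟩ of ℤ_12 (order 6), i.e. {0, 2, 4, 6, 8, 10}

ker(φ) = {0, 2, 4, 6, 8, 10}


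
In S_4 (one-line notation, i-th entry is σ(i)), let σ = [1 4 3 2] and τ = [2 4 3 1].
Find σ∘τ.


σ∘τ: apply τ first, then σ
1 →τ 2 →σ 4
2 →τ 4 →σ 2
3 →τ 3 →σ 3
4 →τ 1 →σ 1

σ∘τ = [4 2 3 1]


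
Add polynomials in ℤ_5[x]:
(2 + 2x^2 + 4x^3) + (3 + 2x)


Add coefficients mod 5:
x^0: 2 + 3 = 0 (mod 5)
x^1: 0 + 2 = 2 (mod 5)
x^2: 2 + 0 = 2 (mod 5)
x^3: 4 + 0 = 4 (mod 5)
Result: 2x + 2x^2 + 4x^3

f + g = 2x + 2x^2 + 4x^3


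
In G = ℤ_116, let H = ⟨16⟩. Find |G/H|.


|⟨16⟩| = n / gcd(16, 116) = 116 / 4 = 29
H is normal (ℤ_116 is abelian).
|G/H| = |G| / |H| = 116 / 29 = 4

|G/H| = 4


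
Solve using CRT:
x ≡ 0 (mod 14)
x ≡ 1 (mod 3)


m₁ = 14, m₂ = 3, gcd = 1, so CRT applies. M = m₁·m₂ = 42
Let M₁ = M/m₁ = 3, M₂ = M/m₂ = 14
Find y₁ ≡ M₁⁻¹ (mod m₁): 3⁻¹ ≡ 5 (mod 14)
Find y₂ ≡ M₂⁻¹ (mod m₂): 14⁻¹ ≡ 2 (mod 3)
x = a₁·M₁·y₁ + a₂·M₂·y₂ = 0·3·5 + 1·14·2 = 28
Reduce mod 42: x ≡ 28
Check: 28 mod 14 = 0 ✓, 28 mod 3 = 1 ✓

x ≡ 28 (mod 42)


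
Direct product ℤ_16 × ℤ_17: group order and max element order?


|ℤ_16 × ℤ_17| = 16 × 17 = 272
Max element order = lcm(16,17) = 272
Cyclic? Yes (gcd=1)

|ℤ_16×ℤ_17| = 272, max element order = 272


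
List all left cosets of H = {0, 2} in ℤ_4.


H = {0, 2}, |H| = 2
Number of cosets = |G|/|H| = 4/2 = 2
0 + H = {0, 2}
1 + H = {1, 3}

Cosets: 0+H={0,2}; 1+H={1,3}


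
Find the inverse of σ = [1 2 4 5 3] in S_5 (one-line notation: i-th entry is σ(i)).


To find σ⁻¹, swap domain and range:
σ(1) = 1 → σ⁻¹(1) = 1
σ(2) = 2 → σ⁻¹(2) = 2
σ(3) = 4 → σ⁻¹(4) = 3
σ(4) = 5 → σ⁻¹(5) = 4
σ(5) = 3 → σ⁻¹(3) = 5

σ⁻¹ = [1 2 5 3 4]


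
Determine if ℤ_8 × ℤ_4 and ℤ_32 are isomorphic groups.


Comparing ℤ_8 × ℤ_4 and ℤ_32:
gcd(8,4) = 4 ≠ 1. Max element order in ℤ_8×ℤ_4 is lcm(8,4) = 8 < 32, so it has no element of order 32

No, ℤ_8 × ℤ_4 ≇ ℤ_32


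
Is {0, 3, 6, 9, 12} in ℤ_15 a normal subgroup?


H = {0, 3, 6, 9, 12} in ℤ_15
ℤ_15 is abelian; every subgroup of an abelian group is normal

Yes, normal subgroup


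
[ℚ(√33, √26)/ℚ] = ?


[ℚ(√33,√26):ℚ] = [ℚ(√33,√26):ℚ(√33)]·[ℚ(√33):ℚ] = 2·2 = 4

[ℚ(√33, √26)/ℚ] = 4


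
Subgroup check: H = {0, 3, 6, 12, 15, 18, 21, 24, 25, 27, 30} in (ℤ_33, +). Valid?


Subgroup test for H = {0, 3, 6, 12, 15, 18, 21, 24, 25, 27, 30} in (ℤ_33, +):
(1) 0 ∈ H? Yes
(2) Closure: for all a,b ∈ H, (a+b) mod 33 ∈ H? No  [counterexample: 3 + 6 = 9 ∉ H]
(3) Inverses: for all a ∈ H, -a mod 33 ∈ H? No

No, H is not a subgroup of ℤ_33


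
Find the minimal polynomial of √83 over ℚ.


√83 satisfies x² - 83 = 0, irreducible over ℚ since 83 is squarefree

Minimal polynomial: x² - 83


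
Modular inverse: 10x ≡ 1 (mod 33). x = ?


Use the extended Euclidean algorithm to write 1 = 10·s + 33·t; then s mod 33 is the inverse.
Euclidean algorithm:
  10 = 0·33 + 10
  33 = 3·10 + 3
  10 = 3·3 + 1
  3 = 3·1 + 0
gcd(10,33) = 1
Back-substitution gives: 10·(10) + 33·(-3) = 1
So 10⁻¹ ≡ 10 ≡ 10 (mod 33)
Check: 10 × 10 = 100 ≡ 1 (mod 33) ✓

10⁻¹ ≡ 10 (mod 33)


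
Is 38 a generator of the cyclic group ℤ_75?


g generates ℤ_n iff gcd(g, n) = 1
gcd(38, 75) = 1
Since gcd = 1, 38 is a generator.

Yes, 38 generates ℤ_75


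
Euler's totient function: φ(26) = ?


φ(n) = count of k ∈ {1,...,n} with gcd(k,n)=1
Coprimes to 26: {1, 3, 5, 7, 9, 11, 15, 17, 19, 21, 23, 25}
Count: 12

φ(26) = 12


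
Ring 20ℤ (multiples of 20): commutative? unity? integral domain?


20ℤ is a commutative ring under +,× but has no multiplicative identity (1 ∉ 20ℤ); it has no zero divisors, but without unity it is not an integral domain
Commutative: Yes
Integral domain: No
Has unity: No

20ℤ (multiples of 20): Commutative=Yes, Unity=No


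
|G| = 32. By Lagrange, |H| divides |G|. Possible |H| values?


Lagrange's theorem: |H| divides |G|
|G| = 32
Divisors of 32: 1, 2, 4, 8, 16, 32

Possible subgroup orders: {1, 2, 4, 8, 16, 32}


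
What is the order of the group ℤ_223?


ℤ_n has n elements.

|ℤ_223| = 223


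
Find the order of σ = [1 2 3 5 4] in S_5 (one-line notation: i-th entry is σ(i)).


Cycle decomposition: (4 5)
Cycle lengths: 2
Order = lcm(2) = 2

ord(σ) = 2


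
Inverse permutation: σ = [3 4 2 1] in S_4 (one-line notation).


To find σ⁻¹, swap domain and range:
σ(1) = 3 → σ⁻¹(3) = 1
σ(2) = 4 → σ⁻¹(4) = 2
σ(3) = 2 → σ⁻¹(2) = 3
σ(4) = 1 → σ⁻¹(1) = 4

σ⁻¹ = [4 3 1 2]


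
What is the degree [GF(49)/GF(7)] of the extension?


GF(49) = GF(7^2), so the extension degree is 2

[GF(49)/GF(7)] = 2


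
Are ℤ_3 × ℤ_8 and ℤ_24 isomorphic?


Comparing ℤ_3 × ℤ_8 and ℤ_24:
gcd(3,8) = 1, so ℤ_3 × ℤ_8 ≅ ℤ_24 (CRT)

Yes, ℤ_3 × ℤ_8 ≅ ℤ_24


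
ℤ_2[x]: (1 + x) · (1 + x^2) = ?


Expand and collect like terms; reduce coefficients mod 2:
x^0: 1·1 = 1 ≡ 1 (mod 2)
x^1: 1·0 + 1·1 = 1 ≡ 1 (mod 2)
x^2: 1·1 + 1·0 = 1 ≡ 1 (mod 2)
x^3: 1·1 = 1 ≡ 1 (mod 2)
Result: 1 + x + x^2 + x^3

f · g = 1 + x + x^2 + x^3


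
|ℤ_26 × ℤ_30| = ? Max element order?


|ℤ_26 × ℤ_30| = 26 × 30 = 780
Max element order = lcm(26,30) = 390
Cyclic? No (gcd=2)

|ℤ_26×ℤ_30| = 780, max element order = 390


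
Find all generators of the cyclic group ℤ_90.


g generates ℤ_n iff gcd(g,n) = 1
Prime factors of 90: 2, 3, 5
Generators are g ∈ {1,...,89} not divisible by any of these primes.
Generators: {1, 7, 11, 13, 17, 19, 23, 29, 31, 37, 41, 43, 47, 49, 53, 59, 61, 67, 71, 73, 77, 79, 83, 89}
Number of generators = φ(90) = 24

Generators of ℤ_90 = {1, 7, 11, 13, 17, 19, 23, 29, 31, 37, 41, 43, 47, 49, 53, 59, 61, 67, 71, 73, 77, 79, 83, 89}


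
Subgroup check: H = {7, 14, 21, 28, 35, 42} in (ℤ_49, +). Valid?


Subgroup test for H = {7, 14, 21, 28, 35, 42} in (ℤ_49, +):
(1) 0 ∈ H? No
(2) Closure: for all a,b ∈ H, (a+b) mod 49 ∈ H? No  [counterexample: 7 + 42 = 0 ∉ H]
(3) Inverses: for all a ∈ H, -a mod 49 ∈ H? Yes

No, H is not a subgroup of ℤ_49


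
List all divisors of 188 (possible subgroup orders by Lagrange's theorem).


Lagrange's theorem: |H| divides |G|
|G| = 188
Divisors of 188: 1, 2, 4, 47, 94, 188

Possible subgroup orders: {1, 2, 4, 47, 94, 188}


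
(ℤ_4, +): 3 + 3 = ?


Operation: addition mod 4
3 + 3 = (a + b) mod 4 with a = 3, b = 3

3 + 3 = 2


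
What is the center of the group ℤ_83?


Z(G) = {g ∈ G | gx = xg for all x ∈ G}
ℤ_83 is abelian, so Z(G) = G

Z(ℤ_83) = ℤ_83


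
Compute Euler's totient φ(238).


Factor n: 238 = 2 × 7 × 17
φ(n) = n · ∏(1 - 1/p) over distinct primes p | n
φ(238) = 238 · (1 - 1/2) · (1 - 1/7) · (1 - 1/17) = 96

φ(238) = 96


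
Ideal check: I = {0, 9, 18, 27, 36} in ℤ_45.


Check ideal conditions for I = {0, 9, 18, 27, 36} in ℤ_45:
(1) I is an additive subgroup? Yes
(2) For r ∈ ℤ_45 and a ∈ I: r·a ∈ I? Yes

Yes, I is an ideal of ℤ_45


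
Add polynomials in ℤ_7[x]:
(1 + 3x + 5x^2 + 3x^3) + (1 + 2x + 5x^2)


Add coefficients mod 7:
x^0: 1 + 1 = 2 (mod 7)
x^1: 3 + 2 = 5 (mod 7)
x^2: 5 + 5 = 3 (mod 7)
x^3: 3 + 0 = 3 (mod 7)
Result: 2 + 5x + 3x^2 + 3x^3

f + g = 2 + 5x + 3x^2 + 3x^3


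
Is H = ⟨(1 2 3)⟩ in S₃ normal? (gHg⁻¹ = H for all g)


H = ⟨(1 2 3)⟩ in S₃
⟨(1 2 3)⟩ has order 3 and index 2 in S₃; index-2 subgroups are normal

Yes, normal subgroup


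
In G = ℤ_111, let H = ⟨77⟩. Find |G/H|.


|⟨77⟩| = n / gcd(77, 111) = 111 / 1 = 111
H is normal (ℤ_111 is abelian).
|G/H| = |G| / |H| = 111 / 111 = 1

|G/H| = 1


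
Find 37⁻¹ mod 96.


Use the extended Euclidean algorithm to write 1 = 37·s + 96·t; then s mod 96 is the inverse.
Euclidean algorithm:
  37 = 0·96 + 37
  96 = 2·37 + 22
  37 = 1·22 + 15
  22 = 1·15 + 7
  15 = 2·7 + 1
  7 = 7·1 + 0
gcd(37,96) = 1
Back-substitution gives: 37·(13) + 96·(-5) = 1
So 37⁻¹ ≡ 13 ≡ 13 (mod 96)
Check: 37 × 13 = 481 ≡ 1 (mod 96) ✓

37⁻¹ ≡ 13 (mod 96)


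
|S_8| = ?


|S_n| = n! (number of permutations of n symbols)
|S_8| = 8! = 40320

|S_8| = 40320


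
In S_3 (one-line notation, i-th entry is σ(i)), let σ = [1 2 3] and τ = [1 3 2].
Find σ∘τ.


σ∘τ: apply τ first, then σ
1 →τ 1 →σ 1
2 →τ 3 →σ 3
3 →τ 2 →σ 2

σ∘τ = [1 3 2]


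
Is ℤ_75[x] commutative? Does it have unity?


ℤ_75 has zero divisors (3·25 ≡ 0), and these lift to constant zero divisors in ℤ_75[x]; so not an integral domain
Commutative: Yes
Integral domain: No
Has unity: Yes

ℤ_75[x]: Commutative=Yes, Unity=Yes


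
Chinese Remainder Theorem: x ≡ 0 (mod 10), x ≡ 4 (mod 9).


m₁ = 10, m₂ = 9, gcd = 1, so CRT applies. M = m₁·m₂ = 90
Let M₁ = M/m₁ = 9, M₂ = M/m₂ = 10
Find y₁ ≡ M₁⁻¹ (mod m₁): 9⁻¹ ≡ 9 (mod 10)
Find y₂ ≡ M₂⁻¹ (mod m₂): 10⁻¹ ≡ 1 (mod 9)
x = a₁·M₁·y₁ + a₂·M₂·y₂ = 0·9·9 + 4·10·1 = 40
Reduce mod 90: x ≡ 40
Check: 40 mod 10 = 0 ✓, 40 mod 9 = 4 ✓

x ≡ 40 (mod 90)


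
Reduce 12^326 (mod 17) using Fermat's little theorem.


Fermat's little theorem: if p is prime and gcd(a,p)=1, then a^(p-1) ≡ 1 (mod p)
p = 17 is prime, gcd(12,17) = 1
Reduce exponent: 326 mod 16 = 6
So 12^326 ≡ 12^6 (mod 17)
12^6 mod 17 = 2

12^326 ≡ 2 (mod 17)


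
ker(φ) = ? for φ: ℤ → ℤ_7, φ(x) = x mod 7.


Kernel = preimage of identity
ker(φ) = {x ∈ ℤ : x ≡ 0 (mod 7)} = 7ℤ = {0, ±7, ±14, ...}

ker(φ) = 7ℤ


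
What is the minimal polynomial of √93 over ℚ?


√93 satisfies x² - 93 = 0, irreducible over ℚ since 93 is squarefree

Minimal polynomial: x² - 93


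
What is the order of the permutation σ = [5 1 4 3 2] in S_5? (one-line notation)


Cycle decomposition: (1 5 2) (3 4)
Cycle lengths: 3, 2
Order = lcm(3, 2) = 6

ord(σ) = 6


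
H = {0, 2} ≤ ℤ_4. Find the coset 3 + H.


3 + H = {3 + h (mod 4) : h ∈ H}
3+0=3, 3+2=1
3 + H = {1, 3} = 1 + H

3 + H = {1, 3}


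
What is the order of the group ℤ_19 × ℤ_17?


|A × B| = |A| · |B|
|ℤ_19 × ℤ_17| = 19 × 17 = 323

|ℤ_19 × ℤ_17| = 323


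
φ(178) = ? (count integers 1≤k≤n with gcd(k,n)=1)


Factor n: 178 = 2 × 89
φ(n) = n · ∏(1 - 1/p) over distinct primes p | n
φ(178) = 178 · (1 - 1/2) · (1 - 1/89) = 88

φ(178) = 88


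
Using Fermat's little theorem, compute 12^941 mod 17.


Fermat's little theorem: if p is prime and gcd(a,p)=1, then a^(p-1) ≡ 1 (mod p)
p = 17 is prime, gcd(12,17) = 1
Reduce exponent: 941 mod 16 = 13
So 12^941 ≡ 12^13 (mod 17)
12^13 mod 17 = 14

12^941 ≡ 14 (mod 17)


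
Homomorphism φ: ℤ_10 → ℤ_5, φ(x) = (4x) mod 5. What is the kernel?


Kernel = preimage of identity
ker(φ) = {x ∈ ℤ_10 : 4x ≡ 0 (mod 5)}. Since 5 | 10, φ is well-defined. The kernel is the cyclic subgroup ⟨5⟩ of ℤ_10 (order 2), i.e. {0, 5}

ker(φ) = {0, 5}
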